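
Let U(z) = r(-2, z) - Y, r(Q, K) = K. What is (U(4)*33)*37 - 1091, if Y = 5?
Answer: -2312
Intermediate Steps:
U(z) = -5 + z (U(z) = z - 1*5 = z - 5 = -5 + z)
(U(4)*33)*37 - 1091 = ((-5 + 4)*33)*37 - 1091 = -1*33*37 - 1091 = -33*37 - 1091 = -1221 - 1091 = -2312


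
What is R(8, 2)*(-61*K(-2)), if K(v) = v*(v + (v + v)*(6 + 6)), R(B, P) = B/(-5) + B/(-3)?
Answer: 78080/3 ≈ 26027.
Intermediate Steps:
R(B, P) = -8*B/15 (R(B, P) = B*(-1/5) + B*(-1/3) = -B/5 - B/3 = -8*B/15)
K(v) = 25*v**2 (K(v) = v*(v + (2*v)*12) = v*(v + 24*v) = v*(25*v) = 25*v**2)
R(8, 2)*(-61*K(-2)) = (-8/15*8)*(-1525*(-2)**2) = -(-3904)*25*4/15 = -(-3904)*100/15 = -64/15*(-6100) = 78080/3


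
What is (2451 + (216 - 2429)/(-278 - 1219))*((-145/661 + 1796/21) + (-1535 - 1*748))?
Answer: -15999898069760/2968551 ≈ -5.3898e+6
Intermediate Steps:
(2451 + (216 - 2429)/(-278 - 1219))*((-145/661 + 1796/21) + (-1535 - 1*748)) = (2451 - 2213/(-1497))*((-145*1/661 + 1796*(1/21)) + (-1535 - 748)) = (2451 - 2213*(-1/1497))*((-145/661 + 1796/21) - 2283) = (2451 + 2213/1497)*(1184111/13881 - 2283) = (3671360/1497)*(-30506212/13881) = -15999898069760/2968551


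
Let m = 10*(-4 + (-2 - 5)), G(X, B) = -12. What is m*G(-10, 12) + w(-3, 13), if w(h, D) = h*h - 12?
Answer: 1317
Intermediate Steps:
w(h, D) = -12 + h² (w(h, D) = h² - 12 = -12 + h²)
m = -110 (m = 10*(-4 - 7) = 10*(-11) = -110)
m*G(-10, 12) + w(-3, 13) = -110*(-12) + (-12 + (-3)²) = 1320 + (-12 + 9) = 1320 - 3 = 1317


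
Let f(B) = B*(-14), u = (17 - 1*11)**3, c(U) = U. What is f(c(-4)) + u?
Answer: 272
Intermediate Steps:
u = 216 (u = (17 - 11)**3 = 6**3 = 216)
f(B) = -14*B
f(c(-4)) + u = -14*(-4) + 216 = 56 + 216 = 272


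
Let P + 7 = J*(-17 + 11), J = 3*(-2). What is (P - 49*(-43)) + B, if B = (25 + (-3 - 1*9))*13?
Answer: 2305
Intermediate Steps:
J = -6
B = 169 (B = (25 + (-3 - 9))*13 = (25 - 12)*13 = 13*13 = 169)
P = 29 (P = -7 - 6*(-17 + 11) = -7 - 6*(-6) = -7 + 36 = 29)
(P - 49*(-43)) + B = (29 - 49*(-43)) + 169 = (29 + 2107) + 169 = 2136 + 169 = 2305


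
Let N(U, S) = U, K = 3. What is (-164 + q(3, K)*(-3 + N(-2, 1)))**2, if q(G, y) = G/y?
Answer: 28561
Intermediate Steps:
(-164 + q(3, K)*(-3 + N(-2, 1)))**2 = (-164 + (3/3)*(-3 - 2))**2 = (-164 + (3*(1/3))*(-5))**2 = (-164 + 1*(-5))**2 = (-164 - 5)**2 = (-169)**2 = 28561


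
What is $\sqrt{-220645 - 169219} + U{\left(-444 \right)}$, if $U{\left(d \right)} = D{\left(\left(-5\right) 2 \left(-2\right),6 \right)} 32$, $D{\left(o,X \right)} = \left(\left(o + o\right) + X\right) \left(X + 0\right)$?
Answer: $8832 + 2 i \sqrt{97466} \approx 8832.0 + 624.39 i$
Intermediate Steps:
$D{\left(o,X \right)} = X \left(X + 2 o\right)$ ($D{\left(o,X \right)} = \left(2 o + X\right) X = \left(X + 2 o\right) X = X \left(X + 2 o\right)$)
$U{\left(d \right)} = 8832$ ($U{\left(d \right)} = 6 \left(6 + 2 \left(-5\right) 2 \left(-2\right)\right) 32 = 6 \left(6 + 2 \left(\left(-10\right) \left(-2\right)\right)\right) 32 = 6 \left(6 + 2 \cdot 20\right) 32 = 6 \left(6 + 40\right) 32 = 6 \cdot 46 \cdot 32 = 276 \cdot 32 = 8832$)
$\sqrt{-220645 - 169219} + U{\left(-444 \right)} = \sqrt{-220645 - 169219} + 8832 = \sqrt{-389864} + 8832 = 2 i \sqrt{97466} + 8832 = 8832 + 2 i \sqrt{97466}$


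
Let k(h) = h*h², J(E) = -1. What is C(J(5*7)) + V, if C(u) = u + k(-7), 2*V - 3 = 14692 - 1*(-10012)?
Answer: 24019/2 ≈ 12010.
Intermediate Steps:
V = 24707/2 (V = 3/2 + (14692 - 1*(-10012))/2 = 3/2 + (14692 + 10012)/2 = 3/2 + (½)*24704 = 3/2 + 12352 = 24707/2 ≈ 12354.)
k(h) = h³
C(u) = -343 + u (C(u) = u + (-7)³ = u - 343 = -343 + u)
C(J(5*7)) + V = (-343 - 1) + 24707/2 = -344 + 24707/2 = 24019/2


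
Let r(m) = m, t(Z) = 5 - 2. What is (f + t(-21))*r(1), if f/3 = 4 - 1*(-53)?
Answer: 174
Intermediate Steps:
t(Z) = 3
f = 171 (f = 3*(4 - 1*(-53)) = 3*(4 + 53) = 3*57 = 171)
(f + t(-21))*r(1) = (171 + 3)*1 = 174*1 = 174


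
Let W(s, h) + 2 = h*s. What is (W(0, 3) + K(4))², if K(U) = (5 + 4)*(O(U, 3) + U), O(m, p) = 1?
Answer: 1849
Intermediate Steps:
W(s, h) = -2 + h*s
K(U) = 9 + 9*U (K(U) = (5 + 4)*(1 + U) = 9*(1 + U) = 9 + 9*U)
(W(0, 3) + K(4))² = ((-2 + 3*0) + (9 + 9*4))² = ((-2 + 0) + (9 + 36))² = (-2 + 45)² = 43² = 1849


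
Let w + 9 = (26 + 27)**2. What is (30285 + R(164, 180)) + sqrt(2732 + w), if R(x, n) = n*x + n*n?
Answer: 92205 + 2*sqrt(1383) ≈ 92279.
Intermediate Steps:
R(x, n) = n**2 + n*x (R(x, n) = n*x + n**2 = n**2 + n*x)
w = 2800 (w = -9 + (26 + 27)**2 = -9 + 53**2 = -9 + 2809 = 2800)
(30285 + R(164, 180)) + sqrt(2732 + w) = (30285 + 180*(180 + 164)) + sqrt(2732 + 2800) = (30285 + 180*344) + sqrt(5532) = (30285 + 61920) + 2*sqrt(1383) = 92205 + 2*sqrt(1383)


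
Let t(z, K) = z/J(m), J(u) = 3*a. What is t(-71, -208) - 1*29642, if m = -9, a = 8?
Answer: -711479/24 ≈ -29645.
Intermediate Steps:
J(u) = 24 (J(u) = 3*8 = 24)
t(z, K) = z/24
t(-71, -208) - 1*29642 = (1/24)*(-71) - 1*29642 = -71/24 - 29642 = -711479/24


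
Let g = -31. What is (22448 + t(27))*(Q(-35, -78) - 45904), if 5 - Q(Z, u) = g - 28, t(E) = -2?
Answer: -1028924640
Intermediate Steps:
Q(Z, u) = 64 (Q(Z, u) = 5 - (-31 - 28) = 5 - 1*(-59) = 5 + 59 = 64)
(22448 + t(27))*(Q(-35, -78) - 45904) = (22448 - 2)*(64 - 45904) = 22446*(-45840) = -1028924640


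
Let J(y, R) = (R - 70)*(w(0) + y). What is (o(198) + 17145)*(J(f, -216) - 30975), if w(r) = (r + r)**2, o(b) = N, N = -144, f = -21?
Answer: -424497969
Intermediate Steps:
o(b) = -144
w(r) = 4*r**2 (w(r) = (2*r)**2 = 4*r**2)
J(y, R) = y*(-70 + R) (J(y, R) = (R - 70)*(4*0**2 + y) = (-70 + R)*(4*0 + y) = (-70 + R)*(0 + y) = (-70 + R)*y = y*(-70 + R))
(o(198) + 17145)*(J(f, -216) - 30975) = (-144 + 17145)*(-21*(-70 - 216) - 30975) = 17001*(-21*(-286) - 30975) = 17001*(6006 - 30975) = 17001*(-24969) = -424497969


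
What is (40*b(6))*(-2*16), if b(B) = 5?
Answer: -6400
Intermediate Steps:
(40*b(6))*(-2*16) = (40*5)*(-2*16) = 200*(-32) = -6400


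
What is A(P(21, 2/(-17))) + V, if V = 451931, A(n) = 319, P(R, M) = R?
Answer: 452250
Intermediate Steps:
A(P(21, 2/(-17))) + V = 319 + 451931 = 452250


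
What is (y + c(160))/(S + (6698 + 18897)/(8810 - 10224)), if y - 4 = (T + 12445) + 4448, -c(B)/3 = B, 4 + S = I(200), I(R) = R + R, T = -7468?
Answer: 12653886/534349 ≈ 23.681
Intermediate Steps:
I(R) = 2*R
S = 396 (S = -4 + 2*200 = -4 + 400 = 396)
c(B) = -3*B
y = 9429 (y = 4 + ((-7468 + 12445) + 4448) = 4 + (4977 + 4448) = 4 + 9425 = 9429)
(y + c(160))/(S + (6698 + 18897)/(8810 - 10224)) = (9429 - 3*160)/(396 + (6698 + 18897)/(8810 - 10224)) = (9429 - 480)/(396 + 25595/(-1414)) = 8949/(396 + 25595*(-1/1414)) = 8949/(396 - 25595/1414) = 8949/(534349/1414) = 8949*(1414/534349) = 12653886/534349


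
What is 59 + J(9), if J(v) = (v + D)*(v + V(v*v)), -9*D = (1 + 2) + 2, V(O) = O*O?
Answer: 55539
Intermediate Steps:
V(O) = O**2
D = -5/9 (D = -((1 + 2) + 2)/9 = -(3 + 2)/9 = -1/9*5 = -5/9 ≈ -0.55556)
J(v) = (-5/9 + v)*(v + v**4) (J(v) = (v - 5/9)*(v + (v*v)**2) = (-5/9 + v)*(v + (v**2)**2) = (-5/9 + v)*(v + v**4))
59 + J(9) = 59 + (1/9)*9*(-5 - 5*9**3 + 9*9 + 9*9**4) = 59 + (1/9)*9*(-5 - 5*729 + 81 + 9*6561) = 59 + (1/9)*9*(-5 - 3645 + 81 + 59049) = 59 + (1/9)*9*55480 = 59 + 55480 = 55539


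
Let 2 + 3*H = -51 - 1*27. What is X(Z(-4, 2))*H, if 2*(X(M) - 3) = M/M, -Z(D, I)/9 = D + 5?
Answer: -280/3 ≈ -93.333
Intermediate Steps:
Z(D, I) = -45 - 9*D (Z(D, I) = -9*(D + 5) = -9*(5 + D) = -45 - 9*D)
H = -80/3 (H = -⅔ + (-51 - 1*27)/3 = -⅔ + (-51 - 27)/3 = -⅔ + (⅓)*(-78) = -⅔ - 26 = -80/3 ≈ -26.667)
X(M) = 7/2 (X(M) = 3 + (M/M)/2 = 3 + (½)*1 = 3 + ½ = 7/2)
X(Z(-4, 2))*H = (7/2)*(-80/3) = -280/3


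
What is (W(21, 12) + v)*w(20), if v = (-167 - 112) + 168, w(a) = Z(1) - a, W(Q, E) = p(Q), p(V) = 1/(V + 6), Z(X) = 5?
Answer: 14980/9 ≈ 1664.4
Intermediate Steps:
p(V) = 1/(6 + V)
W(Q, E) = 1/(6 + Q)
w(a) = 5 - a
v = -111 (v = -279 + 168 = -111)
(W(21, 12) + v)*w(20) = (1/(6 + 21) - 111)*(5 - 1*20) = (1/27 - 111)*(5 - 20) = (1/27 - 111)*(-15) = -2996/27*(-15) = 14980/9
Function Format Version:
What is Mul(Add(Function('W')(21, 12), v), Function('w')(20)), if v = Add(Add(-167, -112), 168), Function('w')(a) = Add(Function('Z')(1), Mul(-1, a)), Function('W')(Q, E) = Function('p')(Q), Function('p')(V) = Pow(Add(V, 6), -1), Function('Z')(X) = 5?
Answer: Rational(14980, 9) ≈ 1664.4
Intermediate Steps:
Function('p')(V) = Pow(Add(6, V), -1)
Function('W')(Q, E) = Pow(Add(6, Q), -1)
Function('w')(a) = Add(5, Mul(-1, a))
v = -111 (v = Add(-279, 168) = -111)
Mul(Add(Function('W')(21, 12), v), Function('w')(20)) = Mul(Add(Pow(Add(6, 21), -1), -111), Add(5, Mul(-1, 20))) = Mul(Add(Pow(27, -1), -111), Add(5, -20)) = Mul(Add(Rational(1, 27), -111), -15) = Mul(Rational(-2996, 27), -15) = Rational(14980, 9)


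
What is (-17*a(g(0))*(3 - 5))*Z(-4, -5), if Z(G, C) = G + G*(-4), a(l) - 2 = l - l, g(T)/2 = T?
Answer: 816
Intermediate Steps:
g(T) = 2*T
a(l) = 2 (a(l) = 2 + (l - l) = 2 + 0 = 2)
Z(G, C) = -3*G (Z(G, C) = G - 4*G = -3*G)
(-17*a(g(0))*(3 - 5))*Z(-4, -5) = (-34*(3 - 5))*(-3*(-4)) = -34*(-2)*12 = -17*(-4)*12 = 68*12 = 816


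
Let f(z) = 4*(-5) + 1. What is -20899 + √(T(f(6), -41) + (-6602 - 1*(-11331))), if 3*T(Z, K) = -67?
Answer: -20899 + 2*√10590/3 ≈ -20830.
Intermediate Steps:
f(z) = -19 (f(z) = -20 + 1 = -19)
T(Z, K) = -67/3 (T(Z, K) = (⅓)*(-67) = -67/3)
-20899 + √(T(f(6), -41) + (-6602 - 1*(-11331))) = -20899 + √(-67/3 + (-6602 - 1*(-11331))) = -20899 + √(-67/3 + (-6602 + 11331)) = -20899 + √(-67/3 + 4729) = -20899 + √(14120/3) = -20899 + 2*√10590/3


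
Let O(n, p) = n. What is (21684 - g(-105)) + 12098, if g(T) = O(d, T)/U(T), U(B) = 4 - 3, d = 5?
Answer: 33777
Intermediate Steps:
U(B) = 1
g(T) = 5 (g(T) = 5/1 = 5*1 = 5)
(21684 - g(-105)) + 12098 = (21684 - 1*5) + 12098 = (21684 - 5) + 12098 = 21679 + 12098 = 33777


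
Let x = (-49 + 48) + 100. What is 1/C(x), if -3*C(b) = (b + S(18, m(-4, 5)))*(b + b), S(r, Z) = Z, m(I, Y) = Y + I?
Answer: -1/6600 ≈ -0.00015152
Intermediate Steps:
m(I, Y) = I + Y
x = 99 (x = -1 + 100 = 99)
C(b) = -2*b*(1 + b)/3 (C(b) = -(b + (-4 + 5))*(b + b)/3 = -(b + 1)*2*b/3 = -(1 + b)*2*b/3 = -2*b*(1 + b)/3)
1/C(x) = 1/(-⅔*99*(1 + 99)) = 1/(-⅔*99*100) = 1/(-6600) = -1/6600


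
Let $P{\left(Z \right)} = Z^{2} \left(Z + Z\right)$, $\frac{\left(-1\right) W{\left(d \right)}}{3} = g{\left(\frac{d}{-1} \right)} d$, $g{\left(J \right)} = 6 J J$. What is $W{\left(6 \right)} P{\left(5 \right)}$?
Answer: $-972000$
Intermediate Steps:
$g{\left(J \right)} = 6 J^{2}$
$W{\left(d \right)} = - 18 d^{3}$ ($W{\left(d \right)} = - 3 \cdot 6 \left(\frac{d}{-1}\right)^{2} d = - 3 \cdot 6 \left(d \left(-1\right)\right)^{2} d = - 3 \cdot 6 \left(- d\right)^{2} d = - 3 \cdot 6 d^{2} d = - 3 \cdot 6 d^{3} = - 18 d^{3}$)
$P{\left(Z \right)} = 2 Z^{3}$ ($P{\left(Z \right)} = Z^{2} \cdot 2 Z = 2 Z^{3}$)
$W{\left(6 \right)} P{\left(5 \right)} = - 18 \cdot 6^{3} \cdot 2 \cdot 5^{3} = \left(-18\right) 216 \cdot 2 \cdot 125 = \left(-3888\right) 250 = -972000$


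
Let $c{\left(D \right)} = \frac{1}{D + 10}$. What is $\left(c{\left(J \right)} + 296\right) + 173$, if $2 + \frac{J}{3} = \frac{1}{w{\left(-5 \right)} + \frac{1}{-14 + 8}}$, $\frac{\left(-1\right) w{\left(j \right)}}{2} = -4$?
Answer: $\frac{96661}{206} \approx 469.23$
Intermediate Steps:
$w{\left(j \right)} = 8$ ($w{\left(j \right)} = \left(-2\right) \left(-4\right) = 8$)
$J = - \frac{264}{47}$ ($J = -6 + \frac{3}{8 + \frac{1}{-14 + 8}} = -6 + \frac{3}{8 + \frac{1}{-6}} = -6 + \frac{3}{8 - \frac{1}{6}} = -6 + \frac{3}{\frac{47}{6}} = -6 + 3 \cdot \frac{6}{47} = -6 + \frac{18}{47} = - \frac{264}{47} \approx -5.617$)
$c{\left(D \right)} = \frac{1}{10 + D}$
$\left(c{\left(J \right)} + 296\right) + 173 = \left(\frac{1}{10 - \frac{264}{47}} + 296\right) + 173 = \left(\frac{1}{\frac{206}{47}} + 296\right) + 173 = \left(\frac{47}{206} + 296\right) + 173 = \frac{61023}{206} + 173 = \frac{96661}{206}$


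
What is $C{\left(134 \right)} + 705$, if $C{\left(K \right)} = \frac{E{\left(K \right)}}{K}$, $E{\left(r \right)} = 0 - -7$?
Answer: $\frac{94477}{134} \approx 705.05$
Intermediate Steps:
$E{\left(r \right)} = 7$ ($E{\left(r \right)} = 0 + 7 = 7$)
$C{\left(K \right)} = \frac{7}{K}$
$C{\left(134 \right)} + 705 = \frac{7}{134} + 705 = \frac{94477}{134}$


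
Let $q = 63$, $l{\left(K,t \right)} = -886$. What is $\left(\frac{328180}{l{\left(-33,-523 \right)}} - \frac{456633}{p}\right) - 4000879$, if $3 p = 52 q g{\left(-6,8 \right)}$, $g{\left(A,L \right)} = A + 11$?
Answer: $- \frac{3226114775813}{806260} \approx -4.0013 \cdot 10^{6}$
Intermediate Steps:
$g{\left(A,L \right)} = 11 + A$
$p = 5460$ ($p = \frac{52 \cdot 63 \left(11 - 6\right)}{3} = \frac{3276 \cdot 5}{3} = \frac{1}{3} \cdot 16380 = 5460$)
$\left(\frac{328180}{l{\left(-33,-523 \right)}} - \frac{456633}{p}\right) - 4000879 = \left(\frac{328180}{-886} - \frac{456633}{5460}\right) - 4000879 = \left(328180 \left(- \frac{1}{886}\right) - \frac{152211}{1820}\right) - 4000879 = \left(- \frac{164090}{443} - \frac{152211}{1820}\right) - 4000879 = - \frac{366073273}{806260} - 4000879 = - \frac{3226114775813}{806260}$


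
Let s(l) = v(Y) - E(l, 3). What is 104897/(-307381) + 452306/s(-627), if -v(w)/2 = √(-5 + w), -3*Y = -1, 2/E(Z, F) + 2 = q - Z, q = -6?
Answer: (-64931243*√42 + 129089606553792*I)/(307381*(-3*I + 619*√42)) ≈ -78.631 + 1.0469e+5*I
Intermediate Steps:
E(Z, F) = 2/(-8 - Z) (E(Z, F) = 2/(-2 + (-6 - Z)) = 2/(-8 - Z))
Y = ⅓ (Y = -⅓*(-1) = ⅓ ≈ 0.33333)
v(w) = -2*√(-5 + w)
s(l) = 2/(8 + l) - 2*I*√42/3 (s(l) = -2*√(-5 + ⅓) - (-2)/(8 + l) = -2*I*√42/3 + 2/(8 + l) = 2/(8 + l) - 2*I*√42/3)
104897/(-307381) + 452306/s(-627) = 104897/(-307381) + 452306/((2*(3 - I*√42*(8 - 627))/(3*(8 - 627)))) = 104897*(-1/307381) + 452306/(((⅔)*(3 - 1*I*√42*(-619))/(-619))) = -104897/307381 + 452306/(((⅔)*(-1/619)*(3 + 619*I*√42))) = -104897/307381 + 452306/(-2/619 - 2*I*√42/3)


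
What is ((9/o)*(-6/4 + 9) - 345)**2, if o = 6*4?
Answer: 29975625/256 ≈ 1.1709e+5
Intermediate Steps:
o = 24
((9/o)*(-6/4 + 9) - 345)**2 = ((9/24)*(-6/4 + 9) - 345)**2 = ((9*(1/24))*(-6*1/4 + 9) - 345)**2 = (3*(-3/2 + 9)/8 - 345)**2 = ((3/8)*(15/2) - 345)**2 = (45/16 - 345)**2 = (-5475/16)**2 = 29975625/256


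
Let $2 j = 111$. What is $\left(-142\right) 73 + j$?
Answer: $- \frac{20621}{2} \approx -10311.0$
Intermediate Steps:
$j = \frac{111}{2}$ ($j = \frac{1}{2} \cdot 111 = \frac{111}{2} \approx 55.5$)
$\left(-142\right) 73 + j = \left(-142\right) 73 + \frac{111}{2} = -10366 + \frac{111}{2} = - \frac{20621}{2}$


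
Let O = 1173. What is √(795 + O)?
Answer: 4*√123 ≈ 44.362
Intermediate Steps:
√(795 + O) = √(795 + 1173) = √1968 = 4*√123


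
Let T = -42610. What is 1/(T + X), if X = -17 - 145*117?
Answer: -1/59592 ≈ -1.6781e-5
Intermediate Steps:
X = -16982 (X = -17 - 16965 = -16982)
1/(T + X) = 1/(-42610 - 16982) = 1/(-59592) = -1/59592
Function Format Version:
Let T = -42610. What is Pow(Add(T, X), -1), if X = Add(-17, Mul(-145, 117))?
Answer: Rational(-1, 59592) ≈ -1.6781e-5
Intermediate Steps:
X = -16982 (X = Add(-17, -16965) = -16982)
Pow(Add(T, X), -1) = Pow(Add(-42610, -16982), -1) = Pow(-59592, -1) = Rational(-1, 59592)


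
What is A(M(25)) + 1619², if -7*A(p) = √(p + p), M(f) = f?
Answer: 2621161 - 5*√2/7 ≈ 2.6212e+6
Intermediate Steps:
A(p) = -√2*√p/7 (A(p) = -√(p + p)/7 = -√2*√p/7)
A(M(25)) + 1619² = -√2*√25/7 + 1619² = -⅐*√2*5 + 2621161 = -5*√2/7 + 2621161 = 2621161 - 5*√2/7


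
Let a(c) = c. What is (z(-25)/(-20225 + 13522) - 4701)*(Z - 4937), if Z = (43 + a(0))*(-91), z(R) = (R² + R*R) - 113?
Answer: 278880669000/6703 ≈ 4.1605e+7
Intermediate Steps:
z(R) = -113 + 2*R² (z(R) = (R² + R²) - 113 = 2*R² - 113 = -113 + 2*R²)
Z = -3913 (Z = (43 + 0)*(-91) = 43*(-91) = -3913)
(z(-25)/(-20225 + 13522) - 4701)*(Z - 4937) = ((-113 + 2*(-25)²)/(-20225 + 13522) - 4701)*(-3913 - 4937) = ((-113 + 2*625)/(-6703) - 4701)*(-8850) = ((-113 + 1250)*(-1/6703) - 4701)*(-8850) = (1137*(-1/6703) - 4701)*(-8850) = (-1137/6703 - 4701)*(-8850) = -31511940/6703*(-8850) = 278880669000/6703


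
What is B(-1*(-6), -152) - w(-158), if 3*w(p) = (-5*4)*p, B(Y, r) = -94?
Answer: -3442/3 ≈ -1147.3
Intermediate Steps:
w(p) = -20*p/3 (w(p) = ((-5*4)*p)/3 = (-20*p)/3 = -20*p/3)
B(-1*(-6), -152) - w(-158) = -94 - (-20)*(-158)/3 = -94 - 1*3160/3 = -94 - 3160/3 = -3442/3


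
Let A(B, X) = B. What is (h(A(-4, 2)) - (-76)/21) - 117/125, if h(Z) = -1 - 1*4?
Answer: -6082/2625 ≈ -2.3170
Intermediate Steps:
h(Z) = -5 (h(Z) = -1 - 4 = -5)
(h(A(-4, 2)) - (-76)/21) - 117/125 = (-5 - (-76)/21) - 117/125 = (-5 - (-76)/21) - 117*1/125 = (-5 - 1*(-76/21)) - 117/125 = (-5 + 76/21) - 117/125 = -29/21 - 117/125 = -6082/2625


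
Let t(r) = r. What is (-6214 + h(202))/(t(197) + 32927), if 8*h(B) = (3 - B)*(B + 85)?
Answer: -106825/264992 ≈ -0.40313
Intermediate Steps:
h(B) = (3 - B)*(85 + B)/8 (h(B) = ((3 - B)*(B + 85))/8 = ((3 - B)*(85 + B))/8 = (3 - B)*(85 + B)/8)
(-6214 + h(202))/(t(197) + 32927) = (-6214 + (255/8 - 41/4*202 - ⅛*202²))/(197 + 32927) = (-6214 + (255/8 - 4141/2 - ⅛*40804))/33124 = (-6214 + (255/8 - 4141/2 - 10201/2))*(1/33124) = (-6214 - 57113/8)*(1/33124) = -106825/8*1/33124 = -106825/264992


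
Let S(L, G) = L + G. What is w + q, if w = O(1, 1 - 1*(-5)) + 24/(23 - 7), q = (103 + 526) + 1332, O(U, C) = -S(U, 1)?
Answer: 3921/2 ≈ 1960.5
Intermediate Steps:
S(L, G) = G + L
O(U, C) = -1 - U (O(U, C) = -(1 + U) = -1 - U)
q = 1961 (q = 629 + 1332 = 1961)
w = -½ (w = (-1 - 1*1) + 24/(23 - 7) = (-1 - 1) + 24/16 = -2 + (1/16)*24 = -2 + 3/2 = -½ ≈ -0.50000)
w + q = -½ + 1961 = 3921/2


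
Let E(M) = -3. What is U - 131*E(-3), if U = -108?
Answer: 285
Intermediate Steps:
U - 131*E(-3) = -108 - 131*(-3) = -108 + 393 = 285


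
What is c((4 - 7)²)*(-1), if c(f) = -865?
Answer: 865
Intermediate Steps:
c((4 - 7)²)*(-1) = -865*(-1) = 865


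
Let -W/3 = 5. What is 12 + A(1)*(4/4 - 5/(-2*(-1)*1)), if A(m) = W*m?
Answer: 69/2 ≈ 34.500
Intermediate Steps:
W = -15 (W = -3*5 = -15)
A(m) = -15*m
12 + A(1)*(4/4 - 5/(-2*(-1)*1)) = 12 + (-15*1)*(4/4 - 5/(-2*(-1)*1)) = 12 - 15*(4*(1/4) - 5/(2*1)) = 12 - 15*(1 - 5/2) = 12 - 15*(-3/2) = 12 + 45/2 = 69/2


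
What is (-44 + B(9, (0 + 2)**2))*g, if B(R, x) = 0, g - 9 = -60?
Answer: 2244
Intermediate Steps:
g = -51 (g = 9 - 60 = -51)
(-44 + B(9, (0 + 2)**2))*g = (-44 + 0)*(-51) = -44*(-51) = 2244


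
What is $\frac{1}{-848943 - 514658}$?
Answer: $- \frac{1}{1363601} \approx -7.3335 \cdot 10^{-7}$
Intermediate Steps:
$\frac{1}{-848943 - 514658} = \frac{1}{-1363601} = - \frac{1}{1363601}$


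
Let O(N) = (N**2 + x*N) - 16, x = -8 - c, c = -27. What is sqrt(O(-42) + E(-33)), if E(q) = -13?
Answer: sqrt(937) ≈ 30.610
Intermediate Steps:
x = 19 (x = -8 - 1*(-27) = -8 + 27 = 19)
O(N) = -16 + N**2 + 19*N (O(N) = (N**2 + 19*N) - 16 = -16 + N**2 + 19*N)
sqrt(O(-42) + E(-33)) = sqrt((-16 + (-42)**2 + 19*(-42)) - 13) = sqrt((-16 + 1764 - 798) - 13) = sqrt(950 - 13) = sqrt(937)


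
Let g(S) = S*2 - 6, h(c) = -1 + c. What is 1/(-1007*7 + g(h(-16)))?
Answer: -1/7089 ≈ -0.00014106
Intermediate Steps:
g(S) = -6 + 2*S (g(S) = 2*S - 6 = -6 + 2*S)
1/(-1007*7 + g(h(-16))) = 1/(-1007*7 + (-6 + 2*(-1 - 16))) = 1/(-7049 + (-6 + 2*(-17))) = 1/(-7049 + (-6 - 34)) = 1/(-7049 - 40) = 1/(-7089) = -1/7089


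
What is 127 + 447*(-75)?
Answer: -33398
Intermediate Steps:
127 + 447*(-75) = 127 - 33525 = -33398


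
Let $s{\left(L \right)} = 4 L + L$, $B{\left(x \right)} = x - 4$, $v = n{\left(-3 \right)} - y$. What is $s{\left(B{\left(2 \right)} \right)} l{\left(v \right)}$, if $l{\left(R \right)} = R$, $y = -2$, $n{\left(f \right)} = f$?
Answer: $10$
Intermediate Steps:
$v = -1$ ($v = -3 - -2 = -3 + 2 = -1$)
$B{\left(x \right)} = -4 + x$ ($B{\left(x \right)} = x - 4 = -4 + x$)
$s{\left(L \right)} = 5 L$
$s{\left(B{\left(2 \right)} \right)} l{\left(v \right)} = 5 \left(-4 + 2\right) \left(-1\right) = 5 \left(-2\right) \left(-1\right) = \left(-10\right) \left(-1\right) = 10$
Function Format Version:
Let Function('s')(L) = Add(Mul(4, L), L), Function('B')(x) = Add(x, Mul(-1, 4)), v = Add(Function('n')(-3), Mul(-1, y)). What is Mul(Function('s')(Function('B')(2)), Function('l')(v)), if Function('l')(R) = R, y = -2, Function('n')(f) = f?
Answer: 10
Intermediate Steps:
v = -1 (v = Add(-3, Mul(-1, -2)) = Add(-3, 2) = -1)
Function('B')(x) = Add(-4, x) (Function('B')(x) = Add(x, -4) = Add(-4, x))
Function('s')(L) = Mul(5, L)
Mul(Function('s')(Function('B')(2)), Function('l')(v)) = Mul(Mul(5, Add(-4, 2)), -1) = Mul(Mul(5, -2), -1) = Mul(-10, -1) = 10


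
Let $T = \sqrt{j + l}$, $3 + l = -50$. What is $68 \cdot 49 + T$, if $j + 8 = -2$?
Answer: $3332 + 3 i \sqrt{7} \approx 3332.0 + 7.9373 i$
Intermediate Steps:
$l = -53$ ($l = -3 - 50 = -53$)
$j = -10$ ($j = -8 - 2 = -10$)
$T = 3 i \sqrt{7}$ ($T = \sqrt{-10 - 53} = \sqrt{-63} = 3 i \sqrt{7} \approx 7.9373 i$)
$68 \cdot 49 + T = 68 \cdot 49 + 3 i \sqrt{7} = 3332 + 3 i \sqrt{7}$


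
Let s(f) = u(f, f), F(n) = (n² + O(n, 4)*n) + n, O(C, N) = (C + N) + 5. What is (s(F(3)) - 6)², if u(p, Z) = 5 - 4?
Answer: 25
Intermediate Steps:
O(C, N) = 5 + C + N
u(p, Z) = 1
F(n) = n + n² + n*(9 + n) (F(n) = (n² + (5 + n + 4)*n) + n = (n² + (9 + n)*n) + n = (n² + n*(9 + n)) + n = n + n² + n*(9 + n))
s(f) = 1
(s(F(3)) - 6)² = (1 - 6)² = (-5)² = 25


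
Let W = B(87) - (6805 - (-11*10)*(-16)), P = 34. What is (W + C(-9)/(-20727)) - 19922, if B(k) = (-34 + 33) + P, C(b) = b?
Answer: -57423001/2303 ≈ -24934.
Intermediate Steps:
B(k) = 33 (B(k) = (-34 + 33) + 34 = -1 + 34 = 33)
W = -5012 (W = 33 - (6805 - (-11*10)*(-16)) = 33 - (6805 - (-110)*(-16)) = 33 - (6805 - 1*1760) = 33 - (6805 - 1760) = 33 - 1*5045 = 33 - 5045 = -5012)
(W + C(-9)/(-20727)) - 19922 = (-5012 - 9/(-20727)) - 19922 = (-5012 - 9*(-1/20727)) - 19922 = (-5012 + 1/2303) - 19922 = -11542635/2303 - 19922 = -57423001/2303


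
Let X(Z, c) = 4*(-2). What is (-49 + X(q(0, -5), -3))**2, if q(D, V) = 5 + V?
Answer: 3249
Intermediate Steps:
X(Z, c) = -8
(-49 + X(q(0, -5), -3))**2 = (-49 - 8)**2 = (-57)**2 = 3249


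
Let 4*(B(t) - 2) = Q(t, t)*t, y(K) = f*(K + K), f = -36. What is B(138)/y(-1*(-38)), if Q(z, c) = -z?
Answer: 4759/2736 ≈ 1.7394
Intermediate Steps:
y(K) = -72*K (y(K) = -36*(K + K) = -72*K)
B(t) = 2 - t²/4 (B(t) = 2 + ((-t)*t)/4 = 2 + (-t²)/4 = 2 - t²/4)
B(138)/y(-1*(-38)) = (2 - ¼*138²)/((-(-72)*(-38))) = (2 - ¼*19044)/((-72*38)) = (2 - 4761)/(-2736) = -4759*(-1/2736) = 4759/2736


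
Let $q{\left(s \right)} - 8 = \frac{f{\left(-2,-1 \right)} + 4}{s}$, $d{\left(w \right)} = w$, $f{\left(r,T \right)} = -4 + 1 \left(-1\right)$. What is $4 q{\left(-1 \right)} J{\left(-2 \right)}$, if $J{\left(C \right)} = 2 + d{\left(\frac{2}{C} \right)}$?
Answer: $36$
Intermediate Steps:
$f{\left(r,T \right)} = -5$ ($f{\left(r,T \right)} = -4 - 1 = -5$)
$q{\left(s \right)} = 8 - \frac{1}{s}$ ($q{\left(s \right)} = 8 + \frac{-5 + 4}{s} = 8 - \frac{1}{s}$)
$J{\left(C \right)} = 2 + \frac{2}{C}$
$4 q{\left(-1 \right)} J{\left(-2 \right)} = 4 \left(8 - \frac{1}{-1}\right) \left(2 + \frac{2}{-2}\right) = 4 \left(8 - -1\right) \left(2 + 2 \left(- \frac{1}{2}\right)\right) = 4 \left(8 + 1\right) \left(2 - 1\right) = 4 \cdot 9 \cdot 1 = 36 \cdot 1 = 36$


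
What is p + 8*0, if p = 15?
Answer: 15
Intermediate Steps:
p + 8*0 = 15 + 8*0 = 15 + 0 = 15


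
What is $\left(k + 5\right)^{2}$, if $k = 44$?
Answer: $2401$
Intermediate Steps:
$\left(k + 5\right)^{2} = \left(44 + 5\right)^{2} = 49^{2} = 2401$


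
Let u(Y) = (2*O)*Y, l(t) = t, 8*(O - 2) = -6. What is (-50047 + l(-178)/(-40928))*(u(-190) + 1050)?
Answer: -588892988425/20464 ≈ -2.8777e+7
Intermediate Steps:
O = 5/4 (O = 2 + (⅛)*(-6) = 2 - ¾ = 5/4 ≈ 1.2500)
u(Y) = 5*Y/2 (u(Y) = (2*(5/4))*Y = 5*Y/2)
(-50047 + l(-178)/(-40928))*(u(-190) + 1050) = (-50047 - 178/(-40928))*((5/2)*(-190) + 1050) = (-50047 - 178*(-1/40928))*(-475 + 1050) = (-50047 + 89/20464)*575 = -1024161719/20464*575 = -588892988425/20464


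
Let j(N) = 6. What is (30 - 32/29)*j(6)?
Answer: 5028/29 ≈ 173.38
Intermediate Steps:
(30 - 32/29)*j(6) = (30 - 32/29)*6 = (838/29)*6 = 5028/29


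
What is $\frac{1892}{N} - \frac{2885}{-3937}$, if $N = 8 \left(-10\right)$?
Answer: $- \frac{1804501}{78740} \approx -22.917$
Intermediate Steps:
$N = -80$
$\frac{1892}{N} - \frac{2885}{-3937} = \frac{1892}{-80} - \frac{2885}{-3937} = 1892 \left(- \frac{1}{80}\right) - - \frac{2885}{3937} = - \frac{473}{20} + \frac{2885}{3937} = - \frac{1804501}{78740}$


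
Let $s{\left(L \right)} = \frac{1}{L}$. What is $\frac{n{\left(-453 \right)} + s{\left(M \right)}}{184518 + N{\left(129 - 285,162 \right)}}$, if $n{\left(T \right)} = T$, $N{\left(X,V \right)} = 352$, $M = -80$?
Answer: $- \frac{36241}{14789600} \approx -0.0024504$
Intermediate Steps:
$\frac{n{\left(-453 \right)} + s{\left(M \right)}}{184518 + N{\left(129 - 285,162 \right)}} = \frac{-453 + \frac{1}{-80}}{184518 + 352} = \frac{-453 - \frac{1}{80}}{184870} = \left(- \frac{36241}{80}\right) \frac{1}{184870} = - \frac{36241}{14789600}$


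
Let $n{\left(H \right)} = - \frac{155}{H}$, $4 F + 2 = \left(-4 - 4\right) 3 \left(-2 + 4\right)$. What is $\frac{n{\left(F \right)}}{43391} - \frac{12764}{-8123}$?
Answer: $\frac{2769717246}{1762325465} \approx 1.5716$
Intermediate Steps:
$F = - \frac{25}{2}$ ($F = - \frac{1}{2} + \frac{\left(-4 - 4\right) 3 \left(-2 + 4\right)}{4} = - \frac{1}{2} + \frac{\left(-8\right) 3 \cdot 2}{4} = - \frac{1}{2} + \frac{\left(-8\right) 6}{4} = - \frac{1}{2} + \frac{1}{4} \left(-48\right) = - \frac{1}{2} - 12 = - \frac{25}{2} \approx -12.5$)
$\frac{n{\left(F \right)}}{43391} - \frac{12764}{-8123} = \frac{\left(-155\right) \frac{1}{- \frac{25}{2}}}{43391} - \frac{12764}{-8123} = \left(-155\right) \left(- \frac{2}{25}\right) \frac{1}{43391} - - \frac{12764}{8123} = \frac{62}{5} \cdot \frac{1}{43391} + \frac{12764}{8123} = \frac{62}{216955} + \frac{12764}{8123} = \frac{2769717246}{1762325465}$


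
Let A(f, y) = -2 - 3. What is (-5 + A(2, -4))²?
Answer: 100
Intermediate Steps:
A(f, y) = -5
(-5 + A(2, -4))² = (-5 - 5)² = (-10)² = 100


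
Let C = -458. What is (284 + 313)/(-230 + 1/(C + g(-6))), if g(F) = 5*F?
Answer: -291336/112241 ≈ -2.5956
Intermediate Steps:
(284 + 313)/(-230 + 1/(C + g(-6))) = (284 + 313)/(-230 + 1/(-458 + 5*(-6))) = 597/(-230 + 1/(-458 - 30)) = 597/(-230 + 1/(-488)) = 597/(-230 - 1/488) = 597/(-112241/488) = 597*(-488/112241) = -291336/112241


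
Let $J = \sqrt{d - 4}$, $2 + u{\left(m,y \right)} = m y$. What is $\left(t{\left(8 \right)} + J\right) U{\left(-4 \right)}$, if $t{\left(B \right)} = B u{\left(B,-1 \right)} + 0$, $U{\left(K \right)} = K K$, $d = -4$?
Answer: $-1280 + 32 i \sqrt{2} \approx -1280.0 + 45.255 i$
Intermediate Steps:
$u{\left(m,y \right)} = -2 + m y$
$J = 2 i \sqrt{2}$ ($J = \sqrt{-4 - 4} = \sqrt{-8} = 2 i \sqrt{2} \approx 2.8284 i$)
$U{\left(K \right)} = K^{2}$
$t{\left(B \right)} = B \left(-2 - B\right)$ ($t{\left(B \right)} = B \left(-2 + B \left(-1\right)\right) + 0 = B \left(-2 - B\right) + 0 = B \left(-2 - B\right)$)
$\left(t{\left(8 \right)} + J\right) U{\left(-4 \right)} = \left(8 \left(-2 - 8\right) + 2 i \sqrt{2}\right) \left(-4\right)^{2} = \left(8 \left(-2 - 8\right) + 2 i \sqrt{2}\right) 16 = \left(8 \left(-10\right) + 2 i \sqrt{2}\right) 16 = \left(-80 + 2 i \sqrt{2}\right) 16 = -1280 + 32 i \sqrt{2}$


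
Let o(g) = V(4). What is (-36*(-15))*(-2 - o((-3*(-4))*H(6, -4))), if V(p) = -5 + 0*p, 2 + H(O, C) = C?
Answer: 1620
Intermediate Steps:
H(O, C) = -2 + C
V(p) = -5 (V(p) = -5 + 0 = -5)
o(g) = -5
(-36*(-15))*(-2 - o((-3*(-4))*H(6, -4))) = (-36*(-15))*(-2 - 1*(-5)) = 540*(-2 + 5) = 540*3 = 1620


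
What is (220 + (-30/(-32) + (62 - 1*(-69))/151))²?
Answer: 287168446161/5837056 ≈ 49198.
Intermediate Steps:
(220 + (-30/(-32) + (62 - 1*(-69))/151))² = (220 + (-30*(-1/32) + (62 + 69)*(1/151)))² = (220 + (15/16 + 131*(1/151)))² = (220 + (15/16 + 131/151))² = (220 + 4361/2416)² = (535881/2416)² = 287168446161/5837056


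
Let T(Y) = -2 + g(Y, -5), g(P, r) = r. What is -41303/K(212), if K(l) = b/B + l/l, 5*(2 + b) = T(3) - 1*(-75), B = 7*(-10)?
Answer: -7228025/146 ≈ -49507.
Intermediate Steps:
T(Y) = -7 (T(Y) = -2 - 5 = -7)
B = -70
b = 58/5 (b = -2 + (-7 - 1*(-75))/5 = -2 + (-7 + 75)/5 = -2 + (1/5)*68 = -2 + 68/5 = 58/5 ≈ 11.600)
K(l) = 146/175 (K(l) = (58/5)/(-70) + l/l = (58/5)*(-1/70) + 1 = -29/175 + 1 = 146/175)
-41303/K(212) = -41303/146/175 = -41303*175/146 = -7228025/146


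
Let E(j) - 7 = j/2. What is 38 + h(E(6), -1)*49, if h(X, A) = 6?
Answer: 332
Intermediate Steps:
E(j) = 7 + j/2
38 + h(E(6), -1)*49 = 38 + 6*49 = 38 + 294 = 332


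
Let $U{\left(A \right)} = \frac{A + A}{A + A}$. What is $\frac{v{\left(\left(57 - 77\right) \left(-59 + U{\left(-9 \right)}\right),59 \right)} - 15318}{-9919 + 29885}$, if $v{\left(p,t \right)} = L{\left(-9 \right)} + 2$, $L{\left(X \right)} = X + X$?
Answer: $- \frac{7667}{9983} \approx -0.76801$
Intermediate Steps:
$L{\left(X \right)} = 2 X$
$U{\left(A \right)} = 1$ ($U{\left(A \right)} = \frac{2 A}{2 A} = 2 A \frac{1}{2 A} = 1$)
$v{\left(p,t \right)} = -16$ ($v{\left(p,t \right)} = 2 \left(-9\right) + 2 = -18 + 2 = -16$)
$\frac{v{\left(\left(57 - 77\right) \left(-59 + U{\left(-9 \right)}\right),59 \right)} - 15318}{-9919 + 29885} = \frac{-16 - 15318}{-9919 + 29885} = - \frac{15334}{19966} = \left(-15334\right) \frac{1}{19966} = - \frac{7667}{9983}$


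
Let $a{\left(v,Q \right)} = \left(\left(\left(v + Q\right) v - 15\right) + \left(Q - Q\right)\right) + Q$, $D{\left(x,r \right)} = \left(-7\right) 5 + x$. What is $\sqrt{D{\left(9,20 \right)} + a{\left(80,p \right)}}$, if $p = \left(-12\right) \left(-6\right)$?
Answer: $\sqrt{12191} \approx 110.41$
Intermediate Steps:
$D{\left(x,r \right)} = -35 + x$
$p = 72$
$a{\left(v,Q \right)} = -15 + Q + v \left(Q + v\right)$ ($a{\left(v,Q \right)} = \left(\left(\left(Q + v\right) v - 15\right) + 0\right) + Q = \left(\left(v \left(Q + v\right) - 15\right) + 0\right) + Q = \left(\left(-15 + v \left(Q + v\right)\right) + 0\right) + Q = \left(-15 + v \left(Q + v\right)\right) + Q = -15 + Q + v \left(Q + v\right)$)
$\sqrt{D{\left(9,20 \right)} + a{\left(80,p \right)}} = \sqrt{\left(-35 + 9\right) + \left(-15 + 72 + 80^{2} + 72 \cdot 80\right)} = \sqrt{-26 + \left(-15 + 72 + 6400 + 5760\right)} = \sqrt{-26 + 12217} = \sqrt{12191}$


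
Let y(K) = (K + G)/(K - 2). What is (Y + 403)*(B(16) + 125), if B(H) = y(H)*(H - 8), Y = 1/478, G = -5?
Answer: 177031565/3346 ≈ 52908.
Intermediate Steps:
y(K) = (-5 + K)/(-2 + K) (y(K) = (K - 5)/(K - 2) = (-5 + K)/(-2 + K))
Y = 1/478 ≈ 0.0020920
B(H) = (-8 + H)*(-5 + H)/(-2 + H) (B(H) = ((-5 + H)/(-2 + H))*(H - 8) = ((-5 + H)/(-2 + H))*(-8 + H) = (-8 + H)*(-5 + H)/(-2 + H))
(Y + 403)*(B(16) + 125) = (1/478 + 403)*((-8 + 16)*(-5 + 16)/(-2 + 16) + 125) = 192635*(8*11/14 + 125)/478 = 192635*((1/14)*8*11 + 125)/478 = 192635*(44/7 + 125)/478 = (192635/478)*(919/7) = 177031565/3346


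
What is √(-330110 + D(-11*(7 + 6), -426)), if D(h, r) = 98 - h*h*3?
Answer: I*√391359 ≈ 625.59*I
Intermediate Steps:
D(h, r) = 98 - 3*h² (D(h, r) = 98 - h²*3 = 98 - 3*h²)
√(-330110 + D(-11*(7 + 6), -426)) = √(-330110 + (98 - 3*121*(7 + 6)²)) = √(-330110 + (98 - 3*(-11*13)²)) = √(-330110 + (98 - 3*(-143)²)) = √(-330110 + (98 - 3*20449)) = √(-330110 + (98 - 61347)) = √(-330110 - 61249) = √(-391359) = I*√391359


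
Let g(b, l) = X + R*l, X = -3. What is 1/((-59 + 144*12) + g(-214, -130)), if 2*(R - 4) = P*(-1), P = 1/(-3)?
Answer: 3/3373 ≈ 0.00088942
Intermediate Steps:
P = -1/3 ≈ -0.33333
R = 25/6 (R = 4 + (-1/3*(-1))/2 = 4 + (1/2)*(1/3) = 4 + 1/6 = 25/6 ≈ 4.1667)
g(b, l) = -3 + 25*l/6
1/((-59 + 144*12) + g(-214, -130)) = 1/((-59 + 144*12) + (-3 + (25/6)*(-130))) = 1/((-59 + 1728) + (-3 - 1625/3)) = 1/(1669 - 1634/3) = 1/(3373/3) = 3/3373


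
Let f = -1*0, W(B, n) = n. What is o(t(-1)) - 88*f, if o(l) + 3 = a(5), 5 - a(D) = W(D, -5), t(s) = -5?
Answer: 7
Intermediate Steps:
a(D) = 10 (a(D) = 5 - 1*(-5) = 5 + 5 = 10)
o(l) = 7 (o(l) = -3 + 10 = 7)
f = 0
o(t(-1)) - 88*f = 7 - 88*0 = 7 + 0 = 7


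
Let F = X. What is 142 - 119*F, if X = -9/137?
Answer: 20525/137 ≈ 149.82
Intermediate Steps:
X = -9/137 (X = -9*1/137 = -9/137 ≈ -0.065693)
F = -9/137 ≈ -0.065693
142 - 119*F = 142 - 119*(-9/137) = 142 + 1071/137 = 20525/137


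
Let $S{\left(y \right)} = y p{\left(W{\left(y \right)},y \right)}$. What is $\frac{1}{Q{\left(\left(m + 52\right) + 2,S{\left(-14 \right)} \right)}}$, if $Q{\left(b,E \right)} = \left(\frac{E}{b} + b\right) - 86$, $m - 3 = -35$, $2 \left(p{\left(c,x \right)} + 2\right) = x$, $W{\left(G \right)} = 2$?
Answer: $- \frac{11}{641} \approx -0.017161$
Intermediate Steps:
$p{\left(c,x \right)} = -2 + \frac{x}{2}$
$S{\left(y \right)} = y \left(-2 + \frac{y}{2}\right)$
$m = -32$ ($m = 3 - 35 = -32$)
$Q{\left(b,E \right)} = -86 + b + \frac{E}{b}$ ($Q{\left(b,E \right)} = \left(b + \frac{E}{b}\right) - 86 = -86 + b + \frac{E}{b}$)
$\frac{1}{Q{\left(\left(m + 52\right) + 2,S{\left(-14 \right)} \right)}} = \frac{1}{-86 + \left(\left(-32 + 52\right) + 2\right) + \frac{\frac{1}{2} \left(-14\right) \left(-4 - 14\right)}{\left(-32 + 52\right) + 2}} = \frac{1}{-86 + \left(20 + 2\right) + \frac{\frac{1}{2} \left(-14\right) \left(-18\right)}{20 + 2}} = \frac{1}{-86 + 22 + \frac{126}{22}} = \frac{1}{-86 + 22 + 126 \cdot \frac{1}{22}} = \frac{1}{-86 + 22 + \frac{63}{11}} = \frac{1}{- \frac{641}{11}} = - \frac{11}{641}$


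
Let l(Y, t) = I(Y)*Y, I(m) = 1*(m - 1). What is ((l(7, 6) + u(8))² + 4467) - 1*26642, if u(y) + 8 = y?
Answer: -20411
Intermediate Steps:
I(m) = -1 + m (I(m) = 1*(-1 + m) = -1 + m)
u(y) = -8 + y
l(Y, t) = Y*(-1 + Y) (l(Y, t) = (-1 + Y)*Y = Y*(-1 + Y))
((l(7, 6) + u(8))² + 4467) - 1*26642 = ((7*(-1 + 7) + (-8 + 8))² + 4467) - 1*26642 = ((7*6 + 0)² + 4467) - 26642 = ((42 + 0)² + 4467) - 26642 = (42² + 4467) - 26642 = (1764 + 4467) - 26642 = 6231 - 26642 = -20411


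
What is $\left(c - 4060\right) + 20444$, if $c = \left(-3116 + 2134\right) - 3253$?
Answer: $12149$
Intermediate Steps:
$c = -4235$ ($c = -982 - 3253 = -4235$)
$\left(c - 4060\right) + 20444 = \left(-4235 - 4060\right) + 20444 = -8295 + 20444 = 12149$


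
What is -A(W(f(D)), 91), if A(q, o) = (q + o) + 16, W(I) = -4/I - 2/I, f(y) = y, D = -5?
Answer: -541/5 ≈ -108.20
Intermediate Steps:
W(I) = -6/I
A(q, o) = 16 + o + q (A(q, o) = (o + q) + 16 = 16 + o + q)
-A(W(f(D)), 91) = -(16 + 91 - 6/(-5)) = -(16 + 91 - 6*(-⅕)) = -(16 + 91 + 6/5) = -1*541/5 = -541/5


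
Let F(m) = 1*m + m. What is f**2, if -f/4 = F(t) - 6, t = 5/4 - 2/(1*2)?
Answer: 484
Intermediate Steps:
t = 1/4 (t = 5*(1/4) - 2/2 = 5/4 - 2*1/2 = 5/4 - 1 = 1/4 ≈ 0.25000)
F(m) = 2*m (F(m) = m + m = 2*m)
f = 22 (f = -4*(2*(1/4) - 6) = -4*(1/2 - 6) = -4*(-11/2) = 22)
f**2 = 22**2 = 484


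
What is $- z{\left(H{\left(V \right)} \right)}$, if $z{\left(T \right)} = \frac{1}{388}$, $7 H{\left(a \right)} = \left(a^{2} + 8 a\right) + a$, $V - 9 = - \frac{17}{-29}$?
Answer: $- \frac{1}{388} \approx -0.0025773$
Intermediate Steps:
$V = \frac{278}{29}$ ($V = 9 - \frac{17}{-29} = 9 - - \frac{17}{29} = 9 + \frac{17}{29} = \frac{278}{29} \approx 9.5862$)
$H{\left(a \right)} = \frac{a^{2}}{7} + \frac{9 a}{7}$ ($H{\left(a \right)} = \frac{\left(a^{2} + 8 a\right) + a}{7} = \frac{a^{2} + 9 a}{7} = \frac{a^{2}}{7} + \frac{9 a}{7}$)
$z{\left(T \right)} = \frac{1}{388}$
$- z{\left(H{\left(V \right)} \right)} = \left(-1\right) \frac{1}{388} = - \frac{1}{388}$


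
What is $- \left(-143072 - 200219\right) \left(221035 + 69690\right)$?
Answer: $99803275975$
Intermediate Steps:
$- \left(-143072 - 200219\right) \left(221035 + 69690\right) = - \left(-343291\right) 290725 = \left(-1\right) \left(-99803275975\right) = 99803275975$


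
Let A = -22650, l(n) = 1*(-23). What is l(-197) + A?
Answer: -22673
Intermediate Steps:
l(n) = -23
l(-197) + A = -23 - 22650 = -22673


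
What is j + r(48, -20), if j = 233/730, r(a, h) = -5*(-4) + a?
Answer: 49873/730 ≈ 68.319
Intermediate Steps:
r(a, h) = 20 + a
j = 233/730 (j = 233*(1/730) = 233/730 ≈ 0.31918)
j + r(48, -20) = 233/730 + (20 + 48) = 233/730 + 68 = 49873/730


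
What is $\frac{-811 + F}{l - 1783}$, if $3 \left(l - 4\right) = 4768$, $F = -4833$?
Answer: $\frac{16932}{569} \approx 29.757$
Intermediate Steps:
$l = \frac{4780}{3}$ ($l = 4 + \frac{1}{3} \cdot 4768 = 4 + \frac{4768}{3} = \frac{4780}{3} \approx 1593.3$)
$\frac{-811 + F}{l - 1783} = \frac{-811 - 4833}{\frac{4780}{3} - 1783} = - \frac{5644}{- \frac{569}{3}} = \left(-5644\right) \left(- \frac{3}{569}\right) = \frac{16932}{569}$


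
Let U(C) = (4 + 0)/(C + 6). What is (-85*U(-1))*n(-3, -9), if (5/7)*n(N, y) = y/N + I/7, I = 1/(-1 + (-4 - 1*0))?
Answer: -7072/25 ≈ -282.88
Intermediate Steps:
I = -⅕ (I = 1/(-1 + (-4 + 0)) = 1/(-1 - 4) = 1/(-5) = -⅕ ≈ -0.20000)
n(N, y) = -1/25 + 7*y/(5*N) (n(N, y) = 7*(y/N - ⅕/7)/5 = 7*(y/N - ⅕*⅐)/5 = 7*(y/N - 1/35)/5 = 7*(-1/35 + y/N)/5 = -1/25 + 7*y/(5*N))
U(C) = 4/(6 + C)
(-85*U(-1))*n(-3, -9) = (-340/(6 - 1))*((1/25)*(-1*(-3) + 35*(-9))/(-3)) = (-340/5)*((1/25)*(-⅓)*(3 - 315)) = (-340/5)*((1/25)*(-⅓)*(-312)) = -85*⅘*(104/25) = -68*104/25 = -7072/25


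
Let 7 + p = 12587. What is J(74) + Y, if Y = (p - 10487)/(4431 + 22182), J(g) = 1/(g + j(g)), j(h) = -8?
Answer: 54917/585486 ≈ 0.093797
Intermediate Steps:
p = 12580 (p = -7 + 12587 = 12580)
J(g) = 1/(-8 + g) (J(g) = 1/(g - 8) = 1/(-8 + g))
Y = 2093/26613 (Y = (12580 - 10487)/(4431 + 22182) = 2093/26613 ≈ 0.078646)
J(74) + Y = 1/(-8 + 74) + 2093/26613 = 1/66 + 2093/26613 = 54917/585486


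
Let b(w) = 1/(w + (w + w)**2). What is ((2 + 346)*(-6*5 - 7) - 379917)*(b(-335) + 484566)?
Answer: -85377230296870263/448565 ≈ -1.9033e+11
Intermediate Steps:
b(w) = 1/(w + 4*w**2) (b(w) = 1/(w + (2*w)**2) = 1/(w + 4*w**2))
((2 + 346)*(-6*5 - 7) - 379917)*(b(-335) + 484566) = ((2 + 346)*(-6*5 - 7) - 379917)*(1/((-335)*(1 + 4*(-335))) + 484566) = (348*(-30 - 7) - 379917)*(-1/(335*(1 - 1340)) + 484566) = (348*(-37) - 379917)*(-1/335/(-1339) + 484566) = (-12876 - 379917)*(-1/335*(-1/1339) + 484566) = -392793*(1/448565 + 484566) = -392793*217359347791/448565 = -85377230296870263/448565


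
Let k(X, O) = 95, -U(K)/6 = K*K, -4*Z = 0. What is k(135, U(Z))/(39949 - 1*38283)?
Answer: 95/1666 ≈ 0.057023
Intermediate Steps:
Z = 0 (Z = -¼*0 = 0)
U(K) = -6*K² (U(K) = -6*K*K = -6*K²)
k(135, U(Z))/(39949 - 1*38283) = 95/(39949 - 1*38283) = 95/(39949 - 38283) = 95/1666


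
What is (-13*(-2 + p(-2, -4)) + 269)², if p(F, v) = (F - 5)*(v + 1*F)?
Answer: 63001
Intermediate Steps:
p(F, v) = (-5 + F)*(F + v) (p(F, v) = (-5 + F)*(v + F) = (-5 + F)*(F + v))
(-13*(-2 + p(-2, -4)) + 269)² = (-13*(-2 + ((-2)² - 5*(-2) - 5*(-4) - 2*(-4))) + 269)² = (-13*(-2 + (4 + 10 + 20 + 8)) + 269)² = (-13*(-2 + 42) + 269)² = (-13*40 + 269)² = (-520 + 269)² = (-251)² = 63001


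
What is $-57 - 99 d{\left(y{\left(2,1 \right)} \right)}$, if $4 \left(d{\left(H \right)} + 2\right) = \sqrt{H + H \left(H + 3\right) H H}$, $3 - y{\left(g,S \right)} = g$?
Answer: $141 - \frac{99 \sqrt{5}}{4} \approx 85.657$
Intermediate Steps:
$y{\left(g,S \right)} = 3 - g$
$d{\left(H \right)} = -2 + \frac{\sqrt{H + H^{3} \left(3 + H\right)}}{4}$ ($d{\left(H \right)} = -2 + \frac{\sqrt{H + H \left(H + 3\right) H H}}{4} = -2 + \frac{\sqrt{H + H \left(3 + H\right) H H}}{4} = -2 + \frac{\sqrt{H + H^{2} \left(3 + H\right) H}}{4} = -2 + \frac{\sqrt{H + H^{3} \left(3 + H\right)}}{4}$)
$-57 - 99 d{\left(y{\left(2,1 \right)} \right)} = -57 - 99 \left(-2 + \frac{\sqrt{\left(3 - 2\right) + \left(3 - 2\right)^{4} + 3 \left(3 - 2\right)^{3}}}{4}\right) = -57 - 99 \left(-2 + \frac{\sqrt{1 + 1^{4} + 3 \cdot 1^{3}}}{4}\right) = -57 - 99 \left(-2 + \frac{\sqrt{1 + 1 + 3 \cdot 1}}{4}\right) = -57 - 99 \left(-2 + \frac{\sqrt{1 + 1 + 3}}{4}\right) = -57 - 99 \left(-2 + \frac{\sqrt{5}}{4}\right) = -57 + \left(198 - \frac{99 \sqrt{5}}{4}\right) = 141 - \frac{99 \sqrt{5}}{4}$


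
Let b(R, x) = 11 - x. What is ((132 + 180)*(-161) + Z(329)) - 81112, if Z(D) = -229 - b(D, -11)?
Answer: -131595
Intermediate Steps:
Z(D) = -251 (Z(D) = -229 - (11 - 1*(-11)) = -229 - (11 + 11) = -229 - 1*22 = -229 - 22 = -251)
((132 + 180)*(-161) + Z(329)) - 81112 = ((132 + 180)*(-161) - 251) - 81112 = (312*(-161) - 251) - 81112 = (-50232 - 251) - 81112 = -50483 - 81112 = -131595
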